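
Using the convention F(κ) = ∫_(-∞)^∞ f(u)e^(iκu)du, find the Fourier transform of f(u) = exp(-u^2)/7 sqrt(pi) * exp(-κ^2/4)/7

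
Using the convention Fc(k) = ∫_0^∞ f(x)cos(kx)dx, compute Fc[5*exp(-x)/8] 5/(8*(k^2 + 1))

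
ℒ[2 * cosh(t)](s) 2 * s/(s^2 - 1)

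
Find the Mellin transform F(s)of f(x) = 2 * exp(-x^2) gamma(s/2)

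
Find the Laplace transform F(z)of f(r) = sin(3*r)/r atan(3/z)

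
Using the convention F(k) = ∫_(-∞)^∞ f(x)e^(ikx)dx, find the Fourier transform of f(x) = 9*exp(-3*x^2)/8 3*sqrt(3)*sqrt(pi)*exp(-k^2/12)/8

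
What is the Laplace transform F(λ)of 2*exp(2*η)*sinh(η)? 2/((λ - 2)^2 - 1)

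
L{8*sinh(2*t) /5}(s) 16/(5*(s^2 - 4) ) 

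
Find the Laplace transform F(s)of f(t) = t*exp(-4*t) (s + 4)^(-2)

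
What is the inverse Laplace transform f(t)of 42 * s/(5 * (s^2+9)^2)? 7 * t * sin(3 * t)/5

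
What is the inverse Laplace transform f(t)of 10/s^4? 5*t^3/3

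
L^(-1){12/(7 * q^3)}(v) 6 * v^2/7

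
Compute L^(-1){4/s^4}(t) 2*t^3/3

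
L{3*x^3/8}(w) 9/(4*w^4)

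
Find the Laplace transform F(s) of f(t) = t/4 1/(4 * s^2) 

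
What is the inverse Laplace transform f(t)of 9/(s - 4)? 9 * exp(4 * t)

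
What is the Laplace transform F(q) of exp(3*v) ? 1/(q - 3) 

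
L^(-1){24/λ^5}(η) η^4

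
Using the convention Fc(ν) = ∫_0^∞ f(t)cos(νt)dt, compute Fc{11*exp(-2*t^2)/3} 11*sqrt(2)*sqrt(pi)*exp(-ν^2/8)/12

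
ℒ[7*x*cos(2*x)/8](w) 7*(w^2 - 4)/(8*(w^2 + 4)^2)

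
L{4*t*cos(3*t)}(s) 4*(s^2 - 9)/(s^2 + 9)^2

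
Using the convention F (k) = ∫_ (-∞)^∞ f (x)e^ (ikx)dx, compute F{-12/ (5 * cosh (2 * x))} -6 * pi/ (5 * cosh (pi * k/4))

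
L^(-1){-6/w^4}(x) -x^3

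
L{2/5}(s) 2/(5 * s)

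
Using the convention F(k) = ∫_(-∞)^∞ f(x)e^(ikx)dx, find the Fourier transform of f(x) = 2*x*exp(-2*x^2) sqrt(2)*I*sqrt(pi)*k*exp(-k^2/8)/4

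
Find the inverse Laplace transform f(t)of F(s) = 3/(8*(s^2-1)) 3*sinh(t)/8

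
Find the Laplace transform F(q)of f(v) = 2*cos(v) 2*q/(q^2 + 1)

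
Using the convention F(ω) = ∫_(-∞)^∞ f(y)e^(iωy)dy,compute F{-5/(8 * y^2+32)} -5 * pi * exp(-2 * Abs(ω))/16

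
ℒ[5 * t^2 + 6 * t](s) 6/s^2 + 10/s^3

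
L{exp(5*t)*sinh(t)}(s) 1/((s - 5)^2 - 1)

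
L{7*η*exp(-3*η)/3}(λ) 7/(3*(λ + 3)^2)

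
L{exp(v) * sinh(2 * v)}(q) 2/((q - 1)^2-4)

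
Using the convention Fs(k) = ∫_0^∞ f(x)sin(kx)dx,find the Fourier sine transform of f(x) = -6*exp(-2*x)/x -6*atan(k/2)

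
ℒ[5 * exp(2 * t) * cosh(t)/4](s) 5 * (s - 2)/(4 * ((s - 2)^2 - 1))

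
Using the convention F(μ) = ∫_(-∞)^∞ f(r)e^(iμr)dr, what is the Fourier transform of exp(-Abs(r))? 2/(μ^2 + 1)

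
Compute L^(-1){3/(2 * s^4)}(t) t^3/4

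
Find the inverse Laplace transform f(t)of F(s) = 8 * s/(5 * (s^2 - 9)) 8 * cosh(3 * t)/5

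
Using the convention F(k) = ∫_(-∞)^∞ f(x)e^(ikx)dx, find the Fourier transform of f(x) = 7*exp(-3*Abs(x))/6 7/(k^2 + 9)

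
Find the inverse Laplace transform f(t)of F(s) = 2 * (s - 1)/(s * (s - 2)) 2 * exp(t) * cosh(t)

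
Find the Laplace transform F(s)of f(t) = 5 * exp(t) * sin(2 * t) 10/((s - 1)^2 + 4)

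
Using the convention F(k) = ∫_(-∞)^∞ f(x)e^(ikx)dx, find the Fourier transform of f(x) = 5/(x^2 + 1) 5*pi*exp(-Abs(k))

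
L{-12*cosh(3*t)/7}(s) -12*s/(7*s^2 - 63)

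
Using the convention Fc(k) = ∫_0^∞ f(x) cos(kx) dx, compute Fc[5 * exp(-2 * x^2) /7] 5 * sqrt(2) * sqrt(pi) * exp(-k^2/8) /28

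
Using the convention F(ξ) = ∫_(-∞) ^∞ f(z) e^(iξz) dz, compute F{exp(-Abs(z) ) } 2/(ξ^2 + 1) 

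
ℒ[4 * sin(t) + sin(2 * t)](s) 2/(s^2 + 4) + 4/(s^2 + 1) 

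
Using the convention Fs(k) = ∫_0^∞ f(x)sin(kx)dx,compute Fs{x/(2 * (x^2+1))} pi * exp(-k)/4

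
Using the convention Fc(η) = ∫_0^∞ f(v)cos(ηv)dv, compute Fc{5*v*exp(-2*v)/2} 5*(4 - η^2)/(2*(η^2 + 4)^2)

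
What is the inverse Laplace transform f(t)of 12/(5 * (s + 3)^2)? 12 * t * exp(-3 * t)/5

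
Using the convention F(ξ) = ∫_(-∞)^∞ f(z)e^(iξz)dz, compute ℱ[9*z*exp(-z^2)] 9*I*sqrt(pi)*ξ*exp(-ξ^2/4)/2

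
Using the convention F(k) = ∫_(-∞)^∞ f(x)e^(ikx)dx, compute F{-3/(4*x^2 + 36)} -pi*exp(-3*Abs(k))/4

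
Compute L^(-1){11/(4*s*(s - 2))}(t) 11*exp(t)*sinh(t)/4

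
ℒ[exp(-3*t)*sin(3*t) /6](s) 1/(2*((s + 3) ^2 + 9) ) 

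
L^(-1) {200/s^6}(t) 5 * t^5/3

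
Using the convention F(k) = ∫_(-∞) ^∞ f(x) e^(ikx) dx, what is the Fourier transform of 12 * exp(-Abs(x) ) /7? 24/(7 * (k^2 + 1) ) 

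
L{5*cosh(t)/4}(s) 5*s/(4*(s^2 - 1))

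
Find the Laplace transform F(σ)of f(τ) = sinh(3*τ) 3/(σ^2 - 9)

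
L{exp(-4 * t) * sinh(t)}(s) 1/((s + 4)^2 - 1)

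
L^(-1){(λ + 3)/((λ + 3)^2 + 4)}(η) exp(-3*η)*cos(2*η)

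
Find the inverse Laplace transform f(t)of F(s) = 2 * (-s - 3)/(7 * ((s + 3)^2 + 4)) -2 * exp(-3 * t) * cos(2 * t)/7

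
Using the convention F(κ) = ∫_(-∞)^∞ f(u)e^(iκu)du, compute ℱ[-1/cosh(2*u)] -pi/(2*cosh(pi*κ/4))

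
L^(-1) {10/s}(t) 10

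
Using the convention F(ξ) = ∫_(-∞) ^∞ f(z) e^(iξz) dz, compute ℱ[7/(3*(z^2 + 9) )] 7*pi*exp(-3*Abs(ξ) ) /9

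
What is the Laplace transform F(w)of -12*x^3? -72/w^4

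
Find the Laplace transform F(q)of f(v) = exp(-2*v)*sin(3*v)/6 1/(2*((q + 2)^2 + 9))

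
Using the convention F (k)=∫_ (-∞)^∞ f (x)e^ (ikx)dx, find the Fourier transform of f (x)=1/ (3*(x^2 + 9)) pi*exp (-3*Abs (k))/9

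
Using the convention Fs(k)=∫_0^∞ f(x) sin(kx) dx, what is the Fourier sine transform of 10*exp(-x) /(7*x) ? 10*atan(k) /7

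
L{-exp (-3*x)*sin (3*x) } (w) -3/ ( (w+3) ^2+9) 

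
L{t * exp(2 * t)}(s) (s - 2)^(-2)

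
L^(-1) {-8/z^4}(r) -4 * r^3/3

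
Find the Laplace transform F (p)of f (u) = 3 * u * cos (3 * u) 3 * (p^2 - 9)/ (p^2 + 9)^2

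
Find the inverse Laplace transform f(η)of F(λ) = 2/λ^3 η^2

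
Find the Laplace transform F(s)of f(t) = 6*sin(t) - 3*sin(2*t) 6/(s^2 + 1) - 6/(s^2 + 4)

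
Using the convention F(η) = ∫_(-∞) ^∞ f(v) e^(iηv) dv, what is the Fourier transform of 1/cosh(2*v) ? pi/(2*cosh(pi*η/4) ) 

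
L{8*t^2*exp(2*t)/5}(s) 16/(5*(s - 2)^3)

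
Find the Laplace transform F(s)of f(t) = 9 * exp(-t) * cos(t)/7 9 * (s+1)/(7 * ((s+1)^2+1))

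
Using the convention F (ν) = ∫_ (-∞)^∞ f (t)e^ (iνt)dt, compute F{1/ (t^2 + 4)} pi * exp (-2 * Abs (ν))/2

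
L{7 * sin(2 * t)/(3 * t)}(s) 7 * atan(2/s)/3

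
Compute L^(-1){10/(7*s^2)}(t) 10*t/7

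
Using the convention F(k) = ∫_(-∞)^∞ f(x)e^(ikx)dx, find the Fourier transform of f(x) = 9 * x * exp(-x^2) 9 * I * sqrt(pi) * k * exp(-k^2/4)/2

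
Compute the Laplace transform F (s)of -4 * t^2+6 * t 6/s^2-8/s^3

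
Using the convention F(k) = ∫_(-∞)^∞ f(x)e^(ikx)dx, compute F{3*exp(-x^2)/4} 3*sqrt(pi)*exp(-k^2/4)/4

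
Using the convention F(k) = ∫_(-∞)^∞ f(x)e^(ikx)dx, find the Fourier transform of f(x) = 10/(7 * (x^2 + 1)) 10 * pi * exp(-Abs(k))/7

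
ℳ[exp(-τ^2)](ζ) gamma(ζ/2)/2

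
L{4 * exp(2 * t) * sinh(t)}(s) 4/((s - 2)^2-1)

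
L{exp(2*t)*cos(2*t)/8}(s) (s - 2)/(8*((s - 2)^2+4))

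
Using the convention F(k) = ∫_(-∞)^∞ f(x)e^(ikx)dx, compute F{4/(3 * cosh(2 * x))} 2 * pi/(3 * cosh(pi * k/4))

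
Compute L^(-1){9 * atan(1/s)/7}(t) 9 * sin(t)/(7 * t)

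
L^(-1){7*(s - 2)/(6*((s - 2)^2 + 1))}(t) 7*exp(2*t)*cos(t)/6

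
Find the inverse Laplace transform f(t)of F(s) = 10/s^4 5*t^3/3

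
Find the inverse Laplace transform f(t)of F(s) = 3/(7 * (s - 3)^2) 3 * t * exp(3 * t)/7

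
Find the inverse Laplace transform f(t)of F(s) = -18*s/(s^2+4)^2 -9*t*sin(2*t)/2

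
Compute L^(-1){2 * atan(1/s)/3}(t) 2 * sin(t)/(3 * t)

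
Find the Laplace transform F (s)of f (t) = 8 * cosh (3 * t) 8 * s/ (s^2 - 9)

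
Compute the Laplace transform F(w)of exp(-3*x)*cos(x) (w+3)/((w+3)^2+1)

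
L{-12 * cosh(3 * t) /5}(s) -12 * s/(5 * s^2 - 45) 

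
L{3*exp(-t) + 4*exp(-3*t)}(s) 3/(s + 1) + 4/(s + 3)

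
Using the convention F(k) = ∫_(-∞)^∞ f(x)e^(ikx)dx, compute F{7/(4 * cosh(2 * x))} 7 * pi/(8 * cosh(pi * k/4))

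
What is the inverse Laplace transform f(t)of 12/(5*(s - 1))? 12*exp(t)/5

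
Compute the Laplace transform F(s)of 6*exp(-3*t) 6/(s+3)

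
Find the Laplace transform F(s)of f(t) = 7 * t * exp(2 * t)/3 7/(3 * (s - 2)^2)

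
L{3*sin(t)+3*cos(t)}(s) 3/(s^2+1)+3*s/(s^2+1)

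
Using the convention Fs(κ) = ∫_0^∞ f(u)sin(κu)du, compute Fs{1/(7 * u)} pi/14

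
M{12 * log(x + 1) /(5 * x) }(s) -12 * pi * csc(pi * s) /(5 * s - 5) 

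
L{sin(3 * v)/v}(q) atan(3/q)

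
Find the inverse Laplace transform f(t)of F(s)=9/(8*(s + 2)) 9*exp(-2*t)/8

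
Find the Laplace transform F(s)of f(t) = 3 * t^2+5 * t 6/s^3+5/s^2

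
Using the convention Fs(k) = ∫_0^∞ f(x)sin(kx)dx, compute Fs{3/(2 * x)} 3 * pi/4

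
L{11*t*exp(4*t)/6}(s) 11/(6*(s - 4)^2)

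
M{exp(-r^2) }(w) gamma(w/2) /2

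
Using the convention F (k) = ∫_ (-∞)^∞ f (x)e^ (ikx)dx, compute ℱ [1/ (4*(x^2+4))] pi*exp (-2*Abs (k))/8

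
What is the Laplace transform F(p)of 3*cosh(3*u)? 3*p/(p^2 - 9)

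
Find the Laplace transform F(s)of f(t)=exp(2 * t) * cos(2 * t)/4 (s - 2)/(4 * ((s - 2)^2+4))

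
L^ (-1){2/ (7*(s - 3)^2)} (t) 2*t*exp (3*t)/7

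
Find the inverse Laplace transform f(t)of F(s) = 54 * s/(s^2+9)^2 9 * t * sin(3 * t)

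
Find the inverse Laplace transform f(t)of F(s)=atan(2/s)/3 sin(2 * t)/(3 * t)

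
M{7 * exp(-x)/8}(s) 7 * gamma(s)/8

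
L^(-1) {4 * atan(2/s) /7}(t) 4 * sin(2 * t) /(7 * t) 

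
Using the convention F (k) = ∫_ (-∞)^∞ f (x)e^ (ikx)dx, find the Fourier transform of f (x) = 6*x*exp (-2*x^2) 3*sqrt (2)*I*sqrt (pi)*k*exp (-k^2/8)/4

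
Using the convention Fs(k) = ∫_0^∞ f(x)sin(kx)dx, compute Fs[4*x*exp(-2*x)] 16*k/(k^2+4)^2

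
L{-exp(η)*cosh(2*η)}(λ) (1 - λ)/((λ - 1)^2 - 4)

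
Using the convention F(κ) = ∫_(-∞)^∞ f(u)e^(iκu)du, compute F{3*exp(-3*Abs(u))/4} 9/(2*(κ^2 + 9))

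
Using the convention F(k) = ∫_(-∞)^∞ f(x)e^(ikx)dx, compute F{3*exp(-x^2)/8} 3*sqrt(pi)*exp(-k^2/4)/8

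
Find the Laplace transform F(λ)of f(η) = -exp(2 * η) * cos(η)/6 (2 - λ)/(6 * ((λ - 2)^2 + 1))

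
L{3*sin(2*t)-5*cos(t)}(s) 6/(s^2 + 4)-5*s/(s^2 + 1)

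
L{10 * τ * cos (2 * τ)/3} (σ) 10 * (σ^2 - 4)/ (3 * (σ^2 + 4)^2)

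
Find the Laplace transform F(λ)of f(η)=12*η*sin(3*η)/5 72*λ/(5*(λ^2 + 9)^2)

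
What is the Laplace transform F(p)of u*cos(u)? (p^2 - 1)/(p^2 + 1)^2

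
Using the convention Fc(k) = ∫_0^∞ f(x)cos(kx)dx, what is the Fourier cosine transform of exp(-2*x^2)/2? sqrt(2)*sqrt(pi)*exp(-k^2/8)/8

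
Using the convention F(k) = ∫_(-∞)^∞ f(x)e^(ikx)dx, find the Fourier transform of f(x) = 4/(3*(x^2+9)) 4*pi*exp(-3*Abs(k))/9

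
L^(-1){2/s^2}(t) 2 * t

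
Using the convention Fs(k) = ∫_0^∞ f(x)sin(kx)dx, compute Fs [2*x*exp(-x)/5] 4*k/(5*(k^2 + 1)^2)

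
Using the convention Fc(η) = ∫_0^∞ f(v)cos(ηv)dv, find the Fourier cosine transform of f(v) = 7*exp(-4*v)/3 28/(3*(η^2+16))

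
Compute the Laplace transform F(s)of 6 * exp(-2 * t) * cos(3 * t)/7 6 * (s + 2)/(7 * ((s + 2)^2 + 9))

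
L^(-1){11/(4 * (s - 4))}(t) 11 * exp(4 * t)/4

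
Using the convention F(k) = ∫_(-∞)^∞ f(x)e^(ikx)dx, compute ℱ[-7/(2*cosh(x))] -7*pi/(2*cosh(pi*k/2))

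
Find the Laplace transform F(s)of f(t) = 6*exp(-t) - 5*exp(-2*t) 6/(s + 1) - 5/(s + 2)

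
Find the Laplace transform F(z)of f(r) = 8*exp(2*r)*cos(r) 8*(z - 2)/((z - 2)^2 + 1)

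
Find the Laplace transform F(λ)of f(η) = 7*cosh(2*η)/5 7*λ/(5*(λ^2-4))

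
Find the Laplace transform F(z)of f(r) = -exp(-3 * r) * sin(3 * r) -3/((z + 3)^2 + 9)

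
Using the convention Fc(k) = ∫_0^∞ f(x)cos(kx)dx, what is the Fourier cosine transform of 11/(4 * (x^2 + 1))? 11 * pi * exp(-k)/8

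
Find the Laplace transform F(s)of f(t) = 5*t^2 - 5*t 10/s^3 - 5/s^2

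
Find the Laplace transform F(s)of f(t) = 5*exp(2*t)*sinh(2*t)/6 5/(3*s*(s - 4))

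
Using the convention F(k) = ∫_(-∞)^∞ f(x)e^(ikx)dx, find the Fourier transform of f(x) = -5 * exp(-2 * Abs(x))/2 -10/(k^2 + 4)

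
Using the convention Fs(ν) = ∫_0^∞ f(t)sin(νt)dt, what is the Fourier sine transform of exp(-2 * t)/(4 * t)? atan(ν/2)/4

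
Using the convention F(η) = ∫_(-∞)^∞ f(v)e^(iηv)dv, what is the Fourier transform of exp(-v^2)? sqrt(pi) * exp(-η^2/4)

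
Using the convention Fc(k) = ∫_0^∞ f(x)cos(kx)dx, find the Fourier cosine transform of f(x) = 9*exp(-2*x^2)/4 9*sqrt(2)*sqrt(pi)*exp(-k^2/8)/16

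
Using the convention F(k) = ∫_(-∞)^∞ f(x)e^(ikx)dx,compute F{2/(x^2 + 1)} 2*pi*exp(-Abs(k))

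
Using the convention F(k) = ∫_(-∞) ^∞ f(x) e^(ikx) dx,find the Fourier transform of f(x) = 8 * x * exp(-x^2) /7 4 * I * sqrt(pi) * k * exp(-k^2/4) /7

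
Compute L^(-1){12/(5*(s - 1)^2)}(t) 12*t*exp(t)/5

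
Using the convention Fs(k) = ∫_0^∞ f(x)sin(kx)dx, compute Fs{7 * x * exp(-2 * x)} 28 * k/(k^2 + 4)^2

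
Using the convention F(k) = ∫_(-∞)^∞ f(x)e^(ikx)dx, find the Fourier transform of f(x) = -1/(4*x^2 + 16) -pi*exp(-2*Abs(k))/8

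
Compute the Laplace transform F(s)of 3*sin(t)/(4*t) 3*atan(1/s)/4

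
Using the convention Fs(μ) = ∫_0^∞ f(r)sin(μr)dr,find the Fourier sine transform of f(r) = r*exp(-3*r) 6*μ/(μ^2 + 9)^2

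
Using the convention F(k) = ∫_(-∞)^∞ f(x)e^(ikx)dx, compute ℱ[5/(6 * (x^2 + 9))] 5 * pi * exp(-3 * Abs(k))/18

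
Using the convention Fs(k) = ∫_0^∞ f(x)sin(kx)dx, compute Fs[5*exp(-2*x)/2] 5*k/(2*(k^2 + 4))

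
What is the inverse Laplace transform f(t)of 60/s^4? 10 * t^3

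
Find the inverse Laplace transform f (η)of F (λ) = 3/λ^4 η^3/2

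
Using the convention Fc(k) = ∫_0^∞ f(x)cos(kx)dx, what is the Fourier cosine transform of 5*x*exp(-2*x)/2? 5*(4 - k^2)/(2*(k^2 + 4)^2)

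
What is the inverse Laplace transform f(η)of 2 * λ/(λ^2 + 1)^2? η * sin(η)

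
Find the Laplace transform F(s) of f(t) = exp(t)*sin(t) 1/((s - 1) ^2 + 1) 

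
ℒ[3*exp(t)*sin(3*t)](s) 9/((s - 1)^2 + 9)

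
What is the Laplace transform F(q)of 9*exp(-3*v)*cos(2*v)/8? 9*(q + 3)/(8*((q + 3)^2 + 4))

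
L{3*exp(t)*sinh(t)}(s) 3/(s*(s - 2))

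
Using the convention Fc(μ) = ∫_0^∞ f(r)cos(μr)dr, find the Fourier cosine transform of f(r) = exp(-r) 1/(μ^2 + 1)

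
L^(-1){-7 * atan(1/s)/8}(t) -7 * sin(t)/(8 * t)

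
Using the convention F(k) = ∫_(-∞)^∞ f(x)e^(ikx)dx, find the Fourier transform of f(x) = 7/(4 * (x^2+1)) 7 * pi * exp(-Abs(k))/4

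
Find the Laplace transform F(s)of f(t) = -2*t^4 -48/s^5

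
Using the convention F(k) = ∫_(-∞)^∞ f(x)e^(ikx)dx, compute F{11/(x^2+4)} 11*pi*exp(-2*Abs(k))/2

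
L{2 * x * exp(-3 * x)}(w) 2/(w + 3)^2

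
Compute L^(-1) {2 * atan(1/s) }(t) 2 * sin(t) /t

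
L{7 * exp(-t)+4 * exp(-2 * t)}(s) 7/(s+1)+4/(s+2)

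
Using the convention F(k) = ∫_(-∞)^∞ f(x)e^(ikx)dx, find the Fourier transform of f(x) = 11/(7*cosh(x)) 11*pi/(7*cosh(pi*k/2))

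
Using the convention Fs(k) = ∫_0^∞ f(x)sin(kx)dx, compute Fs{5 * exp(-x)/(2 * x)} 5 * atan(k)/2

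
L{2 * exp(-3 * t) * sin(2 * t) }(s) 4/((s + 3) ^2 + 4) 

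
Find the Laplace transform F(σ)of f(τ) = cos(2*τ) σ/(σ^2 + 4)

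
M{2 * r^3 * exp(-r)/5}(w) 2 * gamma(w + 3)/5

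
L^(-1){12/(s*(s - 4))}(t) 6*exp(2*t)*sinh(2*t)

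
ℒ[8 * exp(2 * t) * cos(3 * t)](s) 8 * (s - 2)/((s - 2)^2 + 9)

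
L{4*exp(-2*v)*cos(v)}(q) 4*(q + 2)/((q + 2)^2 + 1)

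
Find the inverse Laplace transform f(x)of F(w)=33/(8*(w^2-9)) 11*sinh(3*x)/8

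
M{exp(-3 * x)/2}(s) gamma(s)/(2 * 3^s)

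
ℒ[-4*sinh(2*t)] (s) -8/(s^2 - 4)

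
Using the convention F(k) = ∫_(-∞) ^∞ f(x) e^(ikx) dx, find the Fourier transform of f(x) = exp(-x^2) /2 sqrt(pi)*exp(-k^2/4) /2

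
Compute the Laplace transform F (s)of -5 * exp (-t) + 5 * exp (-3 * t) 5/ (s + 3)-5/ (s + 1)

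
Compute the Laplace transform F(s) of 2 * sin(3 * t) 6/(s^2+9) 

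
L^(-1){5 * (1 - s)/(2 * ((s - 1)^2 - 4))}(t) -5 * exp(t) * cosh(2 * t)/2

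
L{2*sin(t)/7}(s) 2/(7*(s^2+1))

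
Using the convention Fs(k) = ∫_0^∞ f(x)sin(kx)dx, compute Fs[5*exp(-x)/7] 5*k/(7*(k^2 + 1))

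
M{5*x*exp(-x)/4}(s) 5*gamma(s+1)/4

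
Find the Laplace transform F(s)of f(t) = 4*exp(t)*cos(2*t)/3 4*(s - 1)/(3*((s - 1)^2 + 4))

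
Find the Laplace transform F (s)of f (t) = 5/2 5/ (2 * s)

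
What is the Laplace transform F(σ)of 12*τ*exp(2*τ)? 12/(σ - 2)^2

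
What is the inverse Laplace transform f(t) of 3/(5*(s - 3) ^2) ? 3*t*exp(3*t) /5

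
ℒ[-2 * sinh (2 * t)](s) -4/ (s^2 - 4)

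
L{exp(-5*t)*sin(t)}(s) 1/((s + 5)^2 + 1)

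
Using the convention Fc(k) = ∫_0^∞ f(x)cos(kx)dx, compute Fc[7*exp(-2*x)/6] 7/(3*(k^2 + 4))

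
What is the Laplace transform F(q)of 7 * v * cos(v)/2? 7 * (q^2 - 1)/(2 * (q^2 + 1)^2)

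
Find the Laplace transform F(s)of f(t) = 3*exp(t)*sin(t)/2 3/(2*((s - 1)^2 + 1))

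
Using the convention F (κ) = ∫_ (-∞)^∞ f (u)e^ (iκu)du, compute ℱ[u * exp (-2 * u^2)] sqrt (2) * I * sqrt (pi) * κ * exp (-κ^2/8)/8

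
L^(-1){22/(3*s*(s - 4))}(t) 11*exp(2*t)*sinh(2*t)/3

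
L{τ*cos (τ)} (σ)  (σ^2 - 1)/ (σ^2 + 1)^2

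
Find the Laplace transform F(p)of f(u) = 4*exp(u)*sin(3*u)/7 12/(7*((p - 1)^2+9))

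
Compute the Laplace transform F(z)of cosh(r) z/(z^2 - 1)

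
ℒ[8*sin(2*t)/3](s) 16/(3*(s^2 + 4))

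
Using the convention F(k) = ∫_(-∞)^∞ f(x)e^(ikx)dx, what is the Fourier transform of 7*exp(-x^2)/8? 7*sqrt(pi)*exp(-k^2/4)/8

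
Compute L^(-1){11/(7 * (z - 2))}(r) 11 * exp(2 * r)/7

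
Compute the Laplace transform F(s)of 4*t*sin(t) 8*s/(s^2 + 1)^2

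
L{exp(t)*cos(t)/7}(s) (s - 1)/(7*((s - 1)^2 + 1))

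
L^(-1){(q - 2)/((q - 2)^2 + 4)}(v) exp(2 * v) * cos(2 * v)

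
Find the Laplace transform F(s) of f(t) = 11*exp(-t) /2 11/(2*(s + 1) ) 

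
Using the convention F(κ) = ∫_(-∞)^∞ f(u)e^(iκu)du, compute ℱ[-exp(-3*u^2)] -sqrt(3)*sqrt(pi)*exp(-κ^2/12)/3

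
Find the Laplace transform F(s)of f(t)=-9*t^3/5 -54/(5*s^4)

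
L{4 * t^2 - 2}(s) 8/s^3 - 2/s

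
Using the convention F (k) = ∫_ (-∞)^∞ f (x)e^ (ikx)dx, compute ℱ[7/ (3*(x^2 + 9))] 7*pi*exp (-3*Abs (k))/9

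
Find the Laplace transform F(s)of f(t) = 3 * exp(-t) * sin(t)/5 3/(5 * ((s + 1)^2 + 1))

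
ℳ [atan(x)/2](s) -pi * sec(pi * s/2)/(4 * s)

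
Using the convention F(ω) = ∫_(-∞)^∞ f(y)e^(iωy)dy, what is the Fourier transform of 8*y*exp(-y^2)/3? 4*I*sqrt(pi)*ω*exp(-ω^2/4)/3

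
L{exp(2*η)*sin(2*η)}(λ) 2/((λ - 2)^2 + 4)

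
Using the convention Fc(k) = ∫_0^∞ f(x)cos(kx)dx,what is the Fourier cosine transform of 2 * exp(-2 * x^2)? sqrt(2) * sqrt(pi) * exp(-k^2/8)/2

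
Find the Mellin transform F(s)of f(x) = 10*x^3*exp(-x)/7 10*gamma(s+3)/7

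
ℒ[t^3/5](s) 6/(5 * s^4)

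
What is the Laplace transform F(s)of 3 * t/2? 3/(2 * s^2)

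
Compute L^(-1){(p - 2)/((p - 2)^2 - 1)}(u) exp(2*u)*cosh(u)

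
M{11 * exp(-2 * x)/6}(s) 11 * gamma(s)/(6 * 2^s)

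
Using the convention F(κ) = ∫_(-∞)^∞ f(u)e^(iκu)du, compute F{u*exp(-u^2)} I*sqrt(pi)*κ*exp(-κ^2/4)/2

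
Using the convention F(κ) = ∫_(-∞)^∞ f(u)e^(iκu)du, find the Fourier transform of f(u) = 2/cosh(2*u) pi/cosh(pi*κ/4)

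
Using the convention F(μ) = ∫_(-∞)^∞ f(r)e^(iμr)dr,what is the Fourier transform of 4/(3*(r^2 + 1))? 4*pi*exp(-Abs(μ))/3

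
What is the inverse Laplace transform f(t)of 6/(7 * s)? 6/7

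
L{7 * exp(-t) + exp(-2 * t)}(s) 7/(s + 1) + 1/(s + 2)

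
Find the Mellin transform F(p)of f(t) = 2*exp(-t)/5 2*gamma(p)/5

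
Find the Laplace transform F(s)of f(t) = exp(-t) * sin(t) 1/((s + 1)^2 + 1)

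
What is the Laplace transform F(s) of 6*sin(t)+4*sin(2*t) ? 6/(s^2+1)+8/(s^2+4) 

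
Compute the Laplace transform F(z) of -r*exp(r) -1/(z - 1) ^2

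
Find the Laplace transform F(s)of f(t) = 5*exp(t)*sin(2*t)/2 5/((s - 1)^2 + 4)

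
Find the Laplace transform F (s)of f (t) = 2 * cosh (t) 2 * s/ (s^2 - 1)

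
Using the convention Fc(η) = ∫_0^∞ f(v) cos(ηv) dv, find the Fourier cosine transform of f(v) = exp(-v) 1/(η^2 + 1) 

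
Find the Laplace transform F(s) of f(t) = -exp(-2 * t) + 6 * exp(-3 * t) 6/(s + 3) - 1/(s + 2) 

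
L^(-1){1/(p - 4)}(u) exp(4*u)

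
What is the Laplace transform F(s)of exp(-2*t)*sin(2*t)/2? 1/((s + 2)^2 + 4)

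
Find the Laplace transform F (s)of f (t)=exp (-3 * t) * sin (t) 1/ ( (s + 3)^2 + 1)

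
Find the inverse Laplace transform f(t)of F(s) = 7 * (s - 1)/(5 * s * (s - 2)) 7 * exp(t) * cosh(t)/5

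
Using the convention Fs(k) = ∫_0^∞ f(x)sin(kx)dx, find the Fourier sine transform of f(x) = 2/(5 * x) pi/5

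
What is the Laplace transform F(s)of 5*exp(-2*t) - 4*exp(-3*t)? 5/(s + 2) - 4/(s + 3)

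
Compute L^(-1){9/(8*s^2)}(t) 9*t/8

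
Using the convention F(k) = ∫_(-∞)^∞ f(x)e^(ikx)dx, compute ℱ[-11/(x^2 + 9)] -11 * pi * exp(-3 * Abs(k))/3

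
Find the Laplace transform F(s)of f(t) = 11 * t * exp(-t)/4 11/(4 * (s + 1)^2)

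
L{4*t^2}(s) 8/s^3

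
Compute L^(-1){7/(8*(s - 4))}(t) 7*exp(4*t)/8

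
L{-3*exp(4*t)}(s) -3/(s - 4)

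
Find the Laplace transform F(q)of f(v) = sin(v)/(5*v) atan(1/q)/5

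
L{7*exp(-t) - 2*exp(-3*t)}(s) 7/(s + 1) - 2/(s + 3)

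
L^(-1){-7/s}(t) -7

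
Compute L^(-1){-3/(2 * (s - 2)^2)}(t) -3 * t * exp(2 * t)/2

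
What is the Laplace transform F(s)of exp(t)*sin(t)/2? 1/(2*((s - 1)^2+1))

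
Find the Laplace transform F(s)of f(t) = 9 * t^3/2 27/s^4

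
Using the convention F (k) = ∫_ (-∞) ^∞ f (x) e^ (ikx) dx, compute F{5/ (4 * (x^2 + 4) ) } 5 * pi * exp (-2 * Abs (k) ) /8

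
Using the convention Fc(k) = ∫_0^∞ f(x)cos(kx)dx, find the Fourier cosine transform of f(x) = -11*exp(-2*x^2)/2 -11*sqrt(2)*sqrt(pi)*exp(-k^2/8)/8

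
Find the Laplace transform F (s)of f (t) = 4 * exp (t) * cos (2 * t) 4 * (s - 1)/ ( (s - 1)^2 + 4)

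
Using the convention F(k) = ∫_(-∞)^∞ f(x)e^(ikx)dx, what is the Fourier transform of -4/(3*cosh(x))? -4*pi/(3*cosh(pi*k/2))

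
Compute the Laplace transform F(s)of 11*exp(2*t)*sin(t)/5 11/(5*((s - 2)^2 + 1))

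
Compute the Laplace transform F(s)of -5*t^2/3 -10/(3*s^3)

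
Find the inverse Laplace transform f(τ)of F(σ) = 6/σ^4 τ^3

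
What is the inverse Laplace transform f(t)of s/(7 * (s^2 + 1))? cos(t)/7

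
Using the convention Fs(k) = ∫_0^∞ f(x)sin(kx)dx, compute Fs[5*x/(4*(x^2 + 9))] 5*pi*exp(-3*k)/8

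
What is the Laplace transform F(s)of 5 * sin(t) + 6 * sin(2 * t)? 12/(s^2 + 4) + 5/(s^2 + 1)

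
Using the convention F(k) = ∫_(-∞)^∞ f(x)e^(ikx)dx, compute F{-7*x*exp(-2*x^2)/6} -7*sqrt(2)*I*sqrt(pi)*k*exp(-k^2/8)/48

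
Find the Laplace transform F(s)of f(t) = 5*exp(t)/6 5/(6*(s - 1))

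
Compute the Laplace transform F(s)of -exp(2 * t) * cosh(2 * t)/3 (2 - s)/(3 * s * (s - 4))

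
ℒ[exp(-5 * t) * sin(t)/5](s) 1/(5 * ((s + 5)^2 + 1))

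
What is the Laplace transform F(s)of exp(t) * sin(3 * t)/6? 1/(2 * ((s - 1)^2 + 9))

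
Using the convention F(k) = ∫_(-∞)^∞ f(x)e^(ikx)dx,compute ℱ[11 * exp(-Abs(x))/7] 22/(7 * (k^2+1))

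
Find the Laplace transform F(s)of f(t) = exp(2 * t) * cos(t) (s - 2)/((s - 2)^2+1)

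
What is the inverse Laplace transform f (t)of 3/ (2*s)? 3/2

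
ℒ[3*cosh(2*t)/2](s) 3*s/(2*(s^2 - 4))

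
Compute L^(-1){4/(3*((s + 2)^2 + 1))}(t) 4*exp(-2*t)*sin(t)/3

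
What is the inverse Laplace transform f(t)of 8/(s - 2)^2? 8 * t * exp(2 * t)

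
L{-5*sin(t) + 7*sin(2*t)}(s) 14/(s^2 + 4) - 5/(s^2 + 1)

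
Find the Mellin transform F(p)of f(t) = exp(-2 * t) gamma(p)/2^p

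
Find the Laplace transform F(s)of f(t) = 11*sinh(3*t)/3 11/(s^2 - 9)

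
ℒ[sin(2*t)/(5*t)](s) atan(2/s)/5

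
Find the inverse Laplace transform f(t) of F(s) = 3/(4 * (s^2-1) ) 3 * sinh(t) /4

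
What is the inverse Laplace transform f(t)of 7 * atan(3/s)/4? 7 * sin(3 * t)/(4 * t)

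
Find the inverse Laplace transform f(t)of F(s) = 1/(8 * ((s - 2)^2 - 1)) exp(2 * t) * sinh(t)/8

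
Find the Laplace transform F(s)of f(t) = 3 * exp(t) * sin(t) 3/((s - 1)^2 + 1)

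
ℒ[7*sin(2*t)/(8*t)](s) 7*atan(2/s)/8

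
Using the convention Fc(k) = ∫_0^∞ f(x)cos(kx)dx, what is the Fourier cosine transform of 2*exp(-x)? 2/(k^2 + 1)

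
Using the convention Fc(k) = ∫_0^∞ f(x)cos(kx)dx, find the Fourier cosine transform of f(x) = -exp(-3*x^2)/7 -sqrt(3)*sqrt(pi)*exp(-k^2/12)/42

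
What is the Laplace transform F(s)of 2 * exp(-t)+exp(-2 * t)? 2/(s+1)+1/(s+2)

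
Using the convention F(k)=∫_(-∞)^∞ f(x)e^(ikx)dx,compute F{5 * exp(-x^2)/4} 5 * sqrt(pi) * exp(-k^2/4)/4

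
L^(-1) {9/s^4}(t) 3*t^3/2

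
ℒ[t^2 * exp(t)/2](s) (s - 1)^(-3)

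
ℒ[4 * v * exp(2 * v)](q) 4/(q - 2)^2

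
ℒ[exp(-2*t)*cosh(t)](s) (s + 2)/((s + 2)^2 - 1)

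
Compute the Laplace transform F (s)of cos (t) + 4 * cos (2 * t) 4 * s/ (s^2 + 4) + s/ (s^2 + 1)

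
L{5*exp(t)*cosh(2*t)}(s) 5*(s - 1)/((s - 1)^2 - 4)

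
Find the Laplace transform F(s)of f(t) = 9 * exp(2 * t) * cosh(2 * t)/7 9 * (s - 2)/(7 * s * (s - 4))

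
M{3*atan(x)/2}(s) -3*pi*sec(pi*s/2)/(4*s)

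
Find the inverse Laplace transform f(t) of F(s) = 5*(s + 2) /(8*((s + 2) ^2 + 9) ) 5*exp(-2*t)*cos(3*t) /8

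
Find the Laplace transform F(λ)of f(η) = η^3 6/λ^4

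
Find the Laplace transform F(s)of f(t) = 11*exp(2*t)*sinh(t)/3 11/(3*((s - 2)^2 - 1))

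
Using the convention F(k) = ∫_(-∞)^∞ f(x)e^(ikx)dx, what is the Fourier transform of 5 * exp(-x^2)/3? 5 * sqrt(pi) * exp(-k^2/4)/3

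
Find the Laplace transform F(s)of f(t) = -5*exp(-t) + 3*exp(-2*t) 3/(s + 2) - 5/(s + 1)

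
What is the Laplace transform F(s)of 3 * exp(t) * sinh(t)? 3/(s * (s - 2))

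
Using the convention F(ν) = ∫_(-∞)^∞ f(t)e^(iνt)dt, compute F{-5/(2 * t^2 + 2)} -5 * pi * exp(-Abs(ν))/2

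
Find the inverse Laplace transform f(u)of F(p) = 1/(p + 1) exp(-u)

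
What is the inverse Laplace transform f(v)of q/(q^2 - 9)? cosh(3*v)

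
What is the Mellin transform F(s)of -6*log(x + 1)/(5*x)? 6*pi*csc(pi*s)/(5*(s - 1))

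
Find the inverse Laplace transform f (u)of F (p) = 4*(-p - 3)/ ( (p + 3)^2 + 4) -4*exp (-3*u)*cos (2*u)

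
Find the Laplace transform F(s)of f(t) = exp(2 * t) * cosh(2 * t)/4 (s - 2)/(4 * s * (s - 4))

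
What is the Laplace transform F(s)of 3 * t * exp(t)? 3/(s - 1)^2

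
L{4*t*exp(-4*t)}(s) 4/(s + 4)^2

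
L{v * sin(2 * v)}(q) 4 * q/(q^2 + 4)^2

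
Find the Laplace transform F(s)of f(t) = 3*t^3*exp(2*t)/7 18/(7*(s - 2)^4)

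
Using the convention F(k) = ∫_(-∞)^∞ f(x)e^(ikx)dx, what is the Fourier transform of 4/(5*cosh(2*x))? 2*pi/(5*cosh(pi*k/4))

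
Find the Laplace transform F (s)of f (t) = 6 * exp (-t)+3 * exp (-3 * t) 6/ (s+1)+3/ (s+3)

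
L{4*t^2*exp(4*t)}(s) 8/(s - 4)^3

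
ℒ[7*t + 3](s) 7/s^2 + 3/s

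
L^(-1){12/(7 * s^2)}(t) 12 * t/7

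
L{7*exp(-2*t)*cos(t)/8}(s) 7*(s + 2)/(8*((s + 2)^2 + 1))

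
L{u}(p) p^(-2)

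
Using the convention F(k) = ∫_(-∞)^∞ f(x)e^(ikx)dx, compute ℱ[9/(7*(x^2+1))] 9*pi*exp(-Abs(k))/7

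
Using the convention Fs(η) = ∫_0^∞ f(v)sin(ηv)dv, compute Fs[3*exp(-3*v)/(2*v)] 3*atan(η/3)/2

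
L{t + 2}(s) s^(-2) + 2/s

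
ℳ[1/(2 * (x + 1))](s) pi * csc(pi * s)/2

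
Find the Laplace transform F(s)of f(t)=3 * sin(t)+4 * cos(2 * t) 4 * s/(s^2+4)+3/(s^2+1)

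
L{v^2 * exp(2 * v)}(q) 2/(q - 2)^3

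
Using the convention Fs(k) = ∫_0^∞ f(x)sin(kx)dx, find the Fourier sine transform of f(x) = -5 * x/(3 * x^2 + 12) -5 * pi * exp(-2 * k)/6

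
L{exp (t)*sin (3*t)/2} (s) 3/ (2*( (s - 1)^2 + 9))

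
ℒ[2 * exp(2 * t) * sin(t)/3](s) 2/(3 * ((s - 2)^2 + 1))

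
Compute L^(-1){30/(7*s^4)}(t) 5*t^3/7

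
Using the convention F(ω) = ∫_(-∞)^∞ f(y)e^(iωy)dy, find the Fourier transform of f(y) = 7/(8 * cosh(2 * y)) 7 * pi/(16 * cosh(pi * ω/4))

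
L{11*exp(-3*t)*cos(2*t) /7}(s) 11*(s + 3) /(7*((s + 3) ^2 + 4) ) 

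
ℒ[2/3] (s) 2/(3*s)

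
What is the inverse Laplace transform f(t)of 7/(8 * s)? 7/8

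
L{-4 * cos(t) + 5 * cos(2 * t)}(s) 5 * s/(s^2 + 4) - 4 * s/(s^2 + 1)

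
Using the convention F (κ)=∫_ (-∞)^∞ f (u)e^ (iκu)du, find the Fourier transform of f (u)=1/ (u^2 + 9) pi * exp (-3 * Abs (κ))/3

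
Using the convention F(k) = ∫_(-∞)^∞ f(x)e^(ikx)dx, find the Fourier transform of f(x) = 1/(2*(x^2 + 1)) pi*exp(-Abs(k))/2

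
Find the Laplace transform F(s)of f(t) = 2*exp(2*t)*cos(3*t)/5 2*(s - 2)/(5*((s - 2)^2+9))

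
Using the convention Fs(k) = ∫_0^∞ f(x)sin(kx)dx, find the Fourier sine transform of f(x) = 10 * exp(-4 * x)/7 10 * k/(7 * (k^2 + 16))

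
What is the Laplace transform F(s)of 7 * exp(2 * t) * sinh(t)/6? 7/(6 * ((s - 2)^2 - 1))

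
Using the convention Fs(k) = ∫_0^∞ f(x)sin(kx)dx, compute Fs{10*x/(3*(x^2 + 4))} 5*pi*exp(-2*k)/3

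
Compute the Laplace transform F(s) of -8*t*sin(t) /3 -16*s/(3*(s^2 + 1) ^2) 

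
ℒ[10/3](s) 10/(3 * s) 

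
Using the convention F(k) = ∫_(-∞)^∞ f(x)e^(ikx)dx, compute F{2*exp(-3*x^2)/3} 2*sqrt(3)*sqrt(pi)*exp(-k^2/12)/9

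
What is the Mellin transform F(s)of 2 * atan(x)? -pi * sec(pi * s/2)/s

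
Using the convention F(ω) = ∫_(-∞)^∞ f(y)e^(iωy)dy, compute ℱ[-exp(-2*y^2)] -sqrt(2)*sqrt(pi)*exp(-ω^2/8)/2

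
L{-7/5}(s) -7/(5 * s) 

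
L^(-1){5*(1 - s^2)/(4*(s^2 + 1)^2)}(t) -5*t*cos(t)/4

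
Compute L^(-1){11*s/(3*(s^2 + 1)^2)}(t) 11*t*sin(t)/6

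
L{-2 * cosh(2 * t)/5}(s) -2 * s/(5 * s^2 - 20)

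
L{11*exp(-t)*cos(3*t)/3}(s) 11*(s + 1)/(3*((s + 1)^2 + 9))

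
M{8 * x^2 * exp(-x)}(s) 8 * gamma(s + 2)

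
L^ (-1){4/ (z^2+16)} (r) sin (4*r)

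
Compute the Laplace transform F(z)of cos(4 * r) z/(z^2 + 16)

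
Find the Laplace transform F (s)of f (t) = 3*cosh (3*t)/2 3*s/ (2*(s^2 - 9))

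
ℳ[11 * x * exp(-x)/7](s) 11 * gamma(s + 1)/7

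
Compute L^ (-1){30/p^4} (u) 5 * u^3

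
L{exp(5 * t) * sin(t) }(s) 1/((s - 5) ^2 + 1) 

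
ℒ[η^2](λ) 2/λ^3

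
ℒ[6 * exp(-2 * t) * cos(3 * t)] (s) 6 * (s + 2)/((s + 2)^2 + 9)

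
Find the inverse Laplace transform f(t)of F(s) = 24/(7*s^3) 12*t^2/7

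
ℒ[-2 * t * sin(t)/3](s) -4 * s/(3 * (s^2 + 1)^2)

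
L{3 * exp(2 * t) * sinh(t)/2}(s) 3/(2 * ((s - 2)^2 - 1))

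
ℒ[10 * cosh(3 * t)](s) 10 * s/(s^2 - 9)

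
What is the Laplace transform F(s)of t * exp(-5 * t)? (s+5)^(-2)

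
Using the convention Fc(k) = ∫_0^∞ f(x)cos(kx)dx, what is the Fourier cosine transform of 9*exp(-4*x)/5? 36/(5*(k^2 + 16))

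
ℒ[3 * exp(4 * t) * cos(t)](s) 3 * (s - 4)/((s - 4)^2 + 1)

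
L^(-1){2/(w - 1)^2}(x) 2 * x * exp(x)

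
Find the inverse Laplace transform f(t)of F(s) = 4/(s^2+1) 4*sin(t)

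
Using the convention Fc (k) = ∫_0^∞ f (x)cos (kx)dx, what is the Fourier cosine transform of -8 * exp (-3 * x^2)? -4 * sqrt (3) * sqrt (pi) * exp (-k^2/12)/3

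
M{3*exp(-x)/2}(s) 3*gamma(s)/2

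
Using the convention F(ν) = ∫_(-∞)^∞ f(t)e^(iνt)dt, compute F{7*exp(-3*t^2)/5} 7*sqrt(3)*sqrt(pi)*exp(-ν^2/12)/15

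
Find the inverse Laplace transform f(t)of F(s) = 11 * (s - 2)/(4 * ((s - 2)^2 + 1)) 11 * exp(2 * t) * cos(t)/4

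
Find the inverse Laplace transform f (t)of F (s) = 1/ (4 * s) 1/4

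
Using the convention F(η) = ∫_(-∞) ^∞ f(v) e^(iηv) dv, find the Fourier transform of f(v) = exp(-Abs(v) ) 2/(η^2 + 1) 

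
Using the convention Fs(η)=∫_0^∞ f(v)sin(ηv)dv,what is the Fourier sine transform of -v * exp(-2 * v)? -4 * η/(η^2 + 4)^2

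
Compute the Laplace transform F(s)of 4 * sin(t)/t 4 * atan(1/s)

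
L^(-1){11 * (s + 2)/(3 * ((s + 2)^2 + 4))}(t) 11 * exp(-2 * t) * cos(2 * t)/3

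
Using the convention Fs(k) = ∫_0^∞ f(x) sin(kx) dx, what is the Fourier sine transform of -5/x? -5 * pi/2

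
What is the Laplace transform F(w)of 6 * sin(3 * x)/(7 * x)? 6 * atan(3/w)/7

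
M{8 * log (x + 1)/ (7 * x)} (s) -8 * pi * csc (pi * s)/ (7 * s - 7)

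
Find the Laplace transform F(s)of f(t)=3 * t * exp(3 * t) 3/(s - 3)^2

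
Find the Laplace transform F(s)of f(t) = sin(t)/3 1/(3*(s^2 + 1))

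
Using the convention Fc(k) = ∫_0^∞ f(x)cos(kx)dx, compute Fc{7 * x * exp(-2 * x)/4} 7 * (4 - k^2)/(4 * (k^2+4)^2)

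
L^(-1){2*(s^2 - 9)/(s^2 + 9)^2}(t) 2*t*cos(3*t)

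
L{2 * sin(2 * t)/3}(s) 4/(3 * (s^2 + 4))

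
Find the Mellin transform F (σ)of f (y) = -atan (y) pi*sec (pi*σ/2)/ (2*σ)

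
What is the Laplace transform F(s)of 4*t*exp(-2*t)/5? 4/(5*(s + 2)^2)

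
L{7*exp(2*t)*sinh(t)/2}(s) 7/(2*((s - 2)^2 - 1))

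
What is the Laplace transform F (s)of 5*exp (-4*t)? 5/ (s + 4)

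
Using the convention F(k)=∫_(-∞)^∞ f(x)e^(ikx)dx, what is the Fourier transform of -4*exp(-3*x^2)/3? -4*sqrt(3)*sqrt(pi)*exp(-k^2/12)/9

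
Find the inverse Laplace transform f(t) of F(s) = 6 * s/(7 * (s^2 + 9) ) 6 * cos(3 * t) /7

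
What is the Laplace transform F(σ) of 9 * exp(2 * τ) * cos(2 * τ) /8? 9 * (σ - 2) /(8 * ((σ - 2) ^2+4) ) 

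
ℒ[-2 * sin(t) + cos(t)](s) s/(s^2 + 1)-2/(s^2 + 1) 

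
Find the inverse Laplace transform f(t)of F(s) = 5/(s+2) 5 * exp(-2 * t)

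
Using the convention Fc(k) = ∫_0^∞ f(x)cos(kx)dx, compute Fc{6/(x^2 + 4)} 3 * pi * exp(-2 * k)/2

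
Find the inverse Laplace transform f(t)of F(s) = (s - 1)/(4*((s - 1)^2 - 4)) exp(t)*cosh(2*t)/4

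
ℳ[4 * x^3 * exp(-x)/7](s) 4 * gamma(s + 3)/7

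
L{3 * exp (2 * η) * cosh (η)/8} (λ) 3 * (λ - 2)/ (8 * ( (λ - 2)^2-1))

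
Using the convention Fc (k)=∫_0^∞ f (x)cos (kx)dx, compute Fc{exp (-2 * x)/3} 2/ (3 * (k^2 + 4))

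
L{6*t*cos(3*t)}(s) 6*(s^2 - 9)/(s^2+9)^2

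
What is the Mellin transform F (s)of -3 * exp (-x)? -3 * gamma (s)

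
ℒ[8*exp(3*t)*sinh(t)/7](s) 8/(7*((s - 3)^2-1))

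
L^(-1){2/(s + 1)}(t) 2*exp(-t)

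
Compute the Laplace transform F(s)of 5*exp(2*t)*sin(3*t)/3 5/((s - 2)^2 + 9)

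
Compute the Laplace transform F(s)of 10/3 10/(3*s)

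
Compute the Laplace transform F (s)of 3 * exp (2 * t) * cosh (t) 3 * (s - 2)/ ( (s - 2)^2 - 1)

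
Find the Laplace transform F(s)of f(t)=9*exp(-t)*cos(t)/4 9*(s + 1)/(4*((s + 1)^2 + 1))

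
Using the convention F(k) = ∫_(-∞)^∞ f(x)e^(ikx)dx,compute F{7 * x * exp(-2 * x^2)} 7 * sqrt(2) * I * sqrt(pi) * k * exp(-k^2/8)/8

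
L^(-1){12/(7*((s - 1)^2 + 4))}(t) 6*exp(t)*sin(2*t)/7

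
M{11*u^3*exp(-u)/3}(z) 11*gamma(z + 3)/3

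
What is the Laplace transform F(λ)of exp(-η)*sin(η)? 1/((λ+1)^2+1)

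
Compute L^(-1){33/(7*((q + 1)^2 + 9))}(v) 11*exp(-v)*sin(3*v)/7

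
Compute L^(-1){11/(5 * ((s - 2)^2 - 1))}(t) 11 * exp(2 * t) * sinh(t)/5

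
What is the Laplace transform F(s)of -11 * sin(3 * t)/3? -11/(s^2 + 9)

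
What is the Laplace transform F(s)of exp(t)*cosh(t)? (s - 1)/(s*(s - 2))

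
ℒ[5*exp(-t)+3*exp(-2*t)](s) 5/(s+1)+3/(s+2)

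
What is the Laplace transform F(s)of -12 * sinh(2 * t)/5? -24/(5 * s^2 - 20)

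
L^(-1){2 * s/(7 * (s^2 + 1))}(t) 2 * cos(t)/7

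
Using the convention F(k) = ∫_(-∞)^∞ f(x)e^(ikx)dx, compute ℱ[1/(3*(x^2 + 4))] pi*exp(-2*Abs(k))/6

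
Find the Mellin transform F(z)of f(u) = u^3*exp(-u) gamma(z + 3)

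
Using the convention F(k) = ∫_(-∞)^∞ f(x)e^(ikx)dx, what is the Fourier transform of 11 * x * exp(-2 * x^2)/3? 11 * sqrt(2) * I * sqrt(pi) * k * exp(-k^2/8)/24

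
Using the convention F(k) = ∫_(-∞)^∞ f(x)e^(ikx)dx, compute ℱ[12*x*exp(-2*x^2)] 3*sqrt(2)*I*sqrt(pi)*k*exp(-k^2/8)/2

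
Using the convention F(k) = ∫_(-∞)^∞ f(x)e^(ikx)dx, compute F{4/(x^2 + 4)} 2 * pi * exp(-2 * Abs(k))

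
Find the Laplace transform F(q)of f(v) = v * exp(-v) (q + 1)^(-2)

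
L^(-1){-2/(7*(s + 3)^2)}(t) -2*t*exp(-3*t)/7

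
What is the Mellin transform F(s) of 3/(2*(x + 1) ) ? 3*pi*csc(pi*s) /2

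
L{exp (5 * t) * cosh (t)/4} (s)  (s - 5)/ (4 * ( (s - 5)^2 - 1))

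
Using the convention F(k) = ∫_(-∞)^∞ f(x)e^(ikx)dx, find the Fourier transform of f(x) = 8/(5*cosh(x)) 8*pi/(5*cosh(pi*k/2))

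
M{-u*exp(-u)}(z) -gamma(z + 1)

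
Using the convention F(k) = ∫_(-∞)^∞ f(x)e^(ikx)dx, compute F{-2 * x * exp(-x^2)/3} -I * sqrt(pi) * k * exp(-k^2/4)/3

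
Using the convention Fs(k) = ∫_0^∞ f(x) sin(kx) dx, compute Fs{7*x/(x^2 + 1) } 7*pi*exp(-k) /2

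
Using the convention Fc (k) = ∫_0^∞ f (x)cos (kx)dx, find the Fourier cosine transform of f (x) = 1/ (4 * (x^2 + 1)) pi * exp (-k)/8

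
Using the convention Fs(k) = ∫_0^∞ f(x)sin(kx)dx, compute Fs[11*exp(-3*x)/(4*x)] 11*atan(k/3)/4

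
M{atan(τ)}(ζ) -pi*sec(pi*ζ/2)/(2*ζ)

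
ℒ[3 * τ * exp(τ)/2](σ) 3/(2 * (σ - 1)^2)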